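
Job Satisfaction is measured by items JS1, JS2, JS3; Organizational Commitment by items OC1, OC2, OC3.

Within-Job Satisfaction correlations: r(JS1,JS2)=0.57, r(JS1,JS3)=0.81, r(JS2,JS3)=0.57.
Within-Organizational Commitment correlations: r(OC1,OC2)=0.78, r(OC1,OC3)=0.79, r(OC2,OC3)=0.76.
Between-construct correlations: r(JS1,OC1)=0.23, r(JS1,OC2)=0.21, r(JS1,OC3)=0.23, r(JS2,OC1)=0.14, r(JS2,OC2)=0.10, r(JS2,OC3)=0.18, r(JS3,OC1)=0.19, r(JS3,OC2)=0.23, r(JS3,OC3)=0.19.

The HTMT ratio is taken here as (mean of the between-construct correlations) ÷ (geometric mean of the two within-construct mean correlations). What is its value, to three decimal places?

0.266

Mean between = 1.70/9 = 0.1889.
Mean within-JS = 1.95/3 = 0.6500; mean within-OC = 2.33/3 = 0.7767.
Geometric mean = √(0.6500 × 0.7767) = 0.7105.
HTMT = 0.1889 / 0.7105 = 0.266.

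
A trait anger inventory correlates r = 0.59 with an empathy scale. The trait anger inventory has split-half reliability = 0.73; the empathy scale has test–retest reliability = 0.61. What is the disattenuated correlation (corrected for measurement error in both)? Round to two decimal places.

r_true = r_obs / √(r_xx · r_yy) = 0.59 / √(0.73 × 0.61) = 0.59 / √0.4453 = 0.59 / 0.6673 ≈ 0.88.

0.88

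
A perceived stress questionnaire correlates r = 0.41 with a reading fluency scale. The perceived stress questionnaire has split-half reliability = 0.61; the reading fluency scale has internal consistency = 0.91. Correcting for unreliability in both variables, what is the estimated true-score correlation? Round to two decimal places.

r_true = r_obs / √(r_xx · r_yy) = 0.41 / √(0.61 × 0.91) = 0.41 / √0.5551 = 0.41 / 0.7451 ≈ 0.55.

0.55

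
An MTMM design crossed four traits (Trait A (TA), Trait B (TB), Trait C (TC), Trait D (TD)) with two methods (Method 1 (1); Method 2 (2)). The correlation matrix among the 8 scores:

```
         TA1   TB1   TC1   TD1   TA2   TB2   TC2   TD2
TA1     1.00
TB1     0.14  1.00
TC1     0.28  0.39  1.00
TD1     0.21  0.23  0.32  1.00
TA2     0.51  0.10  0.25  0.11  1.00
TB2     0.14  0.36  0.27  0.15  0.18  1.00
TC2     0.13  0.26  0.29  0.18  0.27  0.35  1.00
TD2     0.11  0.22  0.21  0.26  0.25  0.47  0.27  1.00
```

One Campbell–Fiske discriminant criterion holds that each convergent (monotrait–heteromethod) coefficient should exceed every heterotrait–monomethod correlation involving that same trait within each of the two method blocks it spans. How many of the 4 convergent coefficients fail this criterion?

3

Each convergent coefficient versus the relevant comparison correlations:
TA (methods 1·2): 0.51 vs {0.14, 0.18, 0.28, 0.27, 0.21, 0.25} → pass.
TB (methods 1·2): 0.36 vs {0.14, 0.18, 0.39, 0.35, 0.23, 0.47} → fail.
TC (methods 1·2): 0.29 vs {0.28, 0.27, 0.39, 0.35, 0.32, 0.27} → fail.
TD (methods 1·2): 0.26 vs {0.21, 0.25, 0.23, 0.47, 0.32, 0.27} → fail.
3 of 4 fail.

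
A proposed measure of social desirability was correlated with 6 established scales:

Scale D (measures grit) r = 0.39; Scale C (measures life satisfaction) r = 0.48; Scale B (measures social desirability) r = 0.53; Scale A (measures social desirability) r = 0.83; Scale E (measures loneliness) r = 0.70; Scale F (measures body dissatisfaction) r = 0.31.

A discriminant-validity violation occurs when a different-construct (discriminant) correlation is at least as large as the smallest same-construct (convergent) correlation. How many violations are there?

1

Convergent (same construct = social desirability): Scale B, Scale A.
Smallest convergent = 0.53. Discriminant values: 0.39, 0.48, 0.70, 0.31; count ≥ 0.53 → 1.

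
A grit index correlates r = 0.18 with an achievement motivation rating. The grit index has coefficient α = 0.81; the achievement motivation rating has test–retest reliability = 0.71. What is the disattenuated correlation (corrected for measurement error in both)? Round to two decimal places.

0.24

r_true = r_obs / √(r_xx · r_yy) = 0.18 / √(0.81 × 0.71) = 0.18 / √0.5751 = 0.18 / 0.7584 ≈ 0.24.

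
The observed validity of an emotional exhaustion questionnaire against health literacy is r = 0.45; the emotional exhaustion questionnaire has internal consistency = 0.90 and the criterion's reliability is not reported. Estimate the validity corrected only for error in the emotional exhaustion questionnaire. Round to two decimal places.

0.47

Single correction: r_c = r_obs / √r_xx = 0.45 / √0.90 = 0.45 / 0.9487 ≈ 0.47.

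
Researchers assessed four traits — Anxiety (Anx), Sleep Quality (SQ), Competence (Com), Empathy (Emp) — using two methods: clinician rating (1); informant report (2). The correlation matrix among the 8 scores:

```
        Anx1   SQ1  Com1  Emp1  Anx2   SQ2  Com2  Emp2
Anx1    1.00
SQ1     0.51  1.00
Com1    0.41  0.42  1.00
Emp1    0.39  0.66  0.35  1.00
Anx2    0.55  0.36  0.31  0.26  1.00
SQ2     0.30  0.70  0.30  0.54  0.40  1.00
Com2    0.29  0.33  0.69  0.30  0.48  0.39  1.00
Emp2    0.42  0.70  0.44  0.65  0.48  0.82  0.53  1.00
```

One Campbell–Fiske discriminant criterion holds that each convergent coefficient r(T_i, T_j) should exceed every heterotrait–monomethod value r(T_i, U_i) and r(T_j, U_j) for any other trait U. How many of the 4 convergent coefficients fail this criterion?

2

Checking each validity diagonal entry against its comparison values:
Anx (methods 1·2): 0.55 vs {0.51, 0.40, 0.41, 0.48, 0.39, 0.48} → pass.
SQ (methods 1·2): 0.70 vs {0.51, 0.40, 0.42, 0.39, 0.66, 0.82} → fail.
Com (methods 1·2): 0.69 vs {0.41, 0.48, 0.42, 0.39, 0.35, 0.53} → pass.
Emp (methods 1·2): 0.65 vs {0.39, 0.48, 0.66, 0.82, 0.35, 0.53} → fail.
2 of 4 fail.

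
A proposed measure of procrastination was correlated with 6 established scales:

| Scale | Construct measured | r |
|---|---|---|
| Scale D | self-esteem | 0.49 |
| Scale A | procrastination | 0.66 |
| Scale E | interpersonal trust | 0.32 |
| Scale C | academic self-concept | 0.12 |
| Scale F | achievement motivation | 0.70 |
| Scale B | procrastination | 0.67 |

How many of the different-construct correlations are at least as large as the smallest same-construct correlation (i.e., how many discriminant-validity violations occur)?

Convergent (same construct = procrastination): Scale A, Scale B.
Smallest convergent = 0.66. Discriminant values: 0.49, 0.32, 0.12, 0.70; count ≥ 0.66 → 1.

1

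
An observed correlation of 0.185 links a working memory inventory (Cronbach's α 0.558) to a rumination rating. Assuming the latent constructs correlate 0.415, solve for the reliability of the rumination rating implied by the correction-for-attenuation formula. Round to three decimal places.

r_true = r_obs / √(r_xx · r_yy) ⇒ 0.415 = 0.185 / √(0.558 · r_yy).
√(0.558 · r_yy) = 0.185 / 0.415 = 0.4458; 0.558 · r_yy = 0.1987; r_yy = 0.1987 / 0.558 ≈ 0.356.

0.356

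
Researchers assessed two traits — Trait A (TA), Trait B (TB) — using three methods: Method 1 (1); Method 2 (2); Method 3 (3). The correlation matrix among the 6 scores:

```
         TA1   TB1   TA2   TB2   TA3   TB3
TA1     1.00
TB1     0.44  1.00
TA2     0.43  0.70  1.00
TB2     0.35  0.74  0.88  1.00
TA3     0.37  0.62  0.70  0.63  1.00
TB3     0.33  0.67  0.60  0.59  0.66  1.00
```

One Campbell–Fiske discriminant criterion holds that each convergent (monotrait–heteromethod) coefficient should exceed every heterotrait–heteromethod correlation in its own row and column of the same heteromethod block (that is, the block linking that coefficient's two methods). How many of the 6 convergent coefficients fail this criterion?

3

Each convergent coefficient versus the relevant comparison correlations:
TA (methods 1·2): 0.43 vs {0.35, 0.70} → fail.
TA (methods 1·3): 0.37 vs {0.33, 0.62} → fail.
TA (methods 2·3): 0.70 vs {0.60, 0.63} → pass.
TB (methods 1·2): 0.74 vs {0.70, 0.35} → pass.
TB (methods 1·3): 0.67 vs {0.62, 0.33} → pass.
TB (methods 2·3): 0.59 vs {0.63, 0.60} → fail.
3 of 6 fail.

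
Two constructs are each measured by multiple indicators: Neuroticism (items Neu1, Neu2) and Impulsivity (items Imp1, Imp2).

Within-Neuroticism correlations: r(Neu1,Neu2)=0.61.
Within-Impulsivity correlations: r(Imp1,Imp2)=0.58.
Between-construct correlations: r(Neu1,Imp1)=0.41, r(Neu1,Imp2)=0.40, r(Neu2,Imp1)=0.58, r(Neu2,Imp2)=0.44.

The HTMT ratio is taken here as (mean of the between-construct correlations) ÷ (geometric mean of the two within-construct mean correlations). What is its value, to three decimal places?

Mean heterotrait r = 1.83/4 = 0.4575.
Mean within-Neu = 0.61/1 = 0.6100; mean within-Imp = 0.58/1 = 0.5800.
Geometric mean = √(0.6100 × 0.5800) = 0.5948.
HTMT = 0.4575 / 0.5948 = 0.769.

0.769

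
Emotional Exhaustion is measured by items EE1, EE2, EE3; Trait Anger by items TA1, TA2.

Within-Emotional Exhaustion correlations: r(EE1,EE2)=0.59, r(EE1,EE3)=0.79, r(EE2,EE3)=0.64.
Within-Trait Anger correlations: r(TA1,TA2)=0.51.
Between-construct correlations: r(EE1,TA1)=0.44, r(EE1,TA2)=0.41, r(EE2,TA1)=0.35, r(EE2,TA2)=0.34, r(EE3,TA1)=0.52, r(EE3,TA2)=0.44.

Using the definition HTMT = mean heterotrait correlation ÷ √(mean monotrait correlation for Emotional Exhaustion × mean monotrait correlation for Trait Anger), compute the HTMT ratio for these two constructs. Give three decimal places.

0.711

Mean between = 2.50/6 = 0.4167.
Mean within-EE = 2.02/3 = 0.6733; mean within-TA = 0.51/1 = 0.5100.
Geometric mean = √(0.6733 × 0.5100) = 0.5860.
HTMT = 0.4167 / 0.5860 = 0.711.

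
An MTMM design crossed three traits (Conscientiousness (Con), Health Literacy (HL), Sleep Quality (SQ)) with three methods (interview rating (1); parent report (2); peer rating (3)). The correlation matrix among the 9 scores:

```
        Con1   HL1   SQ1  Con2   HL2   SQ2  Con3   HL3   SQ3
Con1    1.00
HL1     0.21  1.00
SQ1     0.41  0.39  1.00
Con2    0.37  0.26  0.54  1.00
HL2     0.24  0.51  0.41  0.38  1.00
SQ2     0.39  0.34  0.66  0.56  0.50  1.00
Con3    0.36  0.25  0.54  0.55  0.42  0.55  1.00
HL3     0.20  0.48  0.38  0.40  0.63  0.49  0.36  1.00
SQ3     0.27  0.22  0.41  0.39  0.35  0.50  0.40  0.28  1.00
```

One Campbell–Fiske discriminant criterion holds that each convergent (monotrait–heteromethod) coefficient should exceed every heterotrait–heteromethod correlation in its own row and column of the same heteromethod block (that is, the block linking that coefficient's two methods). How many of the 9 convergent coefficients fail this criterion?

Each convergent coefficient versus the relevant comparison correlations:
Con (methods 1·2): 0.37 vs {0.24, 0.26, 0.39, 0.54} → fail.
Con (methods 1·3): 0.36 vs {0.20, 0.25, 0.27, 0.54} → fail.
Con (methods 2·3): 0.55 vs {0.40, 0.42, 0.39, 0.55} → fail.
HL (methods 1·2): 0.51 vs {0.26, 0.24, 0.34, 0.41} → pass.
HL (methods 1·3): 0.48 vs {0.25, 0.20, 0.22, 0.38} → pass.
HL (methods 2·3): 0.63 vs {0.42, 0.40, 0.35, 0.49} → pass.
SQ (methods 1·2): 0.66 vs {0.54, 0.39, 0.41, 0.34} → pass.
SQ (methods 1·3): 0.41 vs {0.54, 0.27, 0.38, 0.22} → fail.
SQ (methods 2·3): 0.50 vs {0.55, 0.39, 0.49, 0.35} → fail.
5 of 9 fail.

5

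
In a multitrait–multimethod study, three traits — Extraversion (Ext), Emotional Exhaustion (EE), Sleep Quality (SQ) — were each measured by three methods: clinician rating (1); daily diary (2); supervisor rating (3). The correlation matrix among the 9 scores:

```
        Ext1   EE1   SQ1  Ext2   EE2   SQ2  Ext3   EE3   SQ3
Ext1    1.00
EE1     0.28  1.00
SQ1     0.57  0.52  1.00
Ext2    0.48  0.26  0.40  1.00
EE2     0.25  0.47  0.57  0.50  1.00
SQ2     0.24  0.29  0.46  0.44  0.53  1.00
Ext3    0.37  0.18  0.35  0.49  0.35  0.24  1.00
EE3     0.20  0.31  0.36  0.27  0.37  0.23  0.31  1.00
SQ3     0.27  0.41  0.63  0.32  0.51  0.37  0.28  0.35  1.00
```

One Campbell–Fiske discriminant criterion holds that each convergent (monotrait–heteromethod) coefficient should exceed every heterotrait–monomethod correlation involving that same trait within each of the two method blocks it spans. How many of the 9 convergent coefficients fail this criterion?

8

Each convergent coefficient versus the relevant comparison correlations:
Ext (methods 1·2): 0.48 vs {0.28, 0.50, 0.57, 0.44} → fail.
Ext (methods 1·3): 0.37 vs {0.28, 0.31, 0.57, 0.28} → fail.
Ext (methods 2·3): 0.49 vs {0.50, 0.31, 0.44, 0.28} → fail.
EE (methods 1·2): 0.47 vs {0.28, 0.50, 0.52, 0.53} → fail.
EE (methods 1·3): 0.31 vs {0.28, 0.31, 0.52, 0.35} → fail.
EE (methods 2·3): 0.37 vs {0.50, 0.31, 0.53, 0.35} → fail.
SQ (methods 1·2): 0.46 vs {0.57, 0.44, 0.52, 0.53} → fail.
SQ (methods 1·3): 0.63 vs {0.57, 0.28, 0.52, 0.35} → pass.
SQ (methods 2·3): 0.37 vs {0.44, 0.28, 0.53, 0.35} → fail.
8 of 9 fail.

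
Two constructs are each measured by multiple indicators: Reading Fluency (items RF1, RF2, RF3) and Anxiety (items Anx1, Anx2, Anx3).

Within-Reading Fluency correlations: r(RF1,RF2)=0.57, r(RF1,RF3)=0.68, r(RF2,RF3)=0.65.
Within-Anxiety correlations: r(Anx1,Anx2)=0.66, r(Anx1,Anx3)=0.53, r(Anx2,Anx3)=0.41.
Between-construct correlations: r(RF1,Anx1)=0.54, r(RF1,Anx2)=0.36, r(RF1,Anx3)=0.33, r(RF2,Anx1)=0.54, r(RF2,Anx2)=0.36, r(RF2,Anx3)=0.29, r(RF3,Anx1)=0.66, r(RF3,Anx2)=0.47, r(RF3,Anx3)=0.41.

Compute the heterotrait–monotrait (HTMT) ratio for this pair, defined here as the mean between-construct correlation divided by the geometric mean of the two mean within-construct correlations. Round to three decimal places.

Mean heterotrait r = 3.96/9 = 0.4400.
Mean within-RF = 1.90/3 = 0.6333; mean within-Anx = 1.60/3 = 0.5333.
Geometric mean = √(0.6333 × 0.5333) = 0.5812.
HTMT = 0.4400 / 0.5812 = 0.757.

0.757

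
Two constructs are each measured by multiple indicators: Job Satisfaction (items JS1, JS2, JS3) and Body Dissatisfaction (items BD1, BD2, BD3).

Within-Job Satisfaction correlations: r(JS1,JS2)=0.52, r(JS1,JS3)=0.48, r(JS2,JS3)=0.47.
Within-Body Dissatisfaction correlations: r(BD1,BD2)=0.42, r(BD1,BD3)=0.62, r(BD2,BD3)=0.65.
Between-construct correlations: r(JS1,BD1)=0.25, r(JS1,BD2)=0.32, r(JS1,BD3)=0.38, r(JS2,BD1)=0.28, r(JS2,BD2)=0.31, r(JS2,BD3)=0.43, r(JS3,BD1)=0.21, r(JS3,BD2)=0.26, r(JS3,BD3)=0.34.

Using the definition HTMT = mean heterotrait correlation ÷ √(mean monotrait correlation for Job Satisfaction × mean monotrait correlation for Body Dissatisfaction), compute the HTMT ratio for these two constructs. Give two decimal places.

Between-construct mean = 2.78/9 = 0.3089.
Mean within-JS = 1.47/3 = 0.4900; mean within-BD = 1.69/3 = 0.5633.
Geometric mean = √(0.4900 × 0.5633) = 0.5254.
HTMT = 0.3089 / 0.5254 = 0.59.

0.59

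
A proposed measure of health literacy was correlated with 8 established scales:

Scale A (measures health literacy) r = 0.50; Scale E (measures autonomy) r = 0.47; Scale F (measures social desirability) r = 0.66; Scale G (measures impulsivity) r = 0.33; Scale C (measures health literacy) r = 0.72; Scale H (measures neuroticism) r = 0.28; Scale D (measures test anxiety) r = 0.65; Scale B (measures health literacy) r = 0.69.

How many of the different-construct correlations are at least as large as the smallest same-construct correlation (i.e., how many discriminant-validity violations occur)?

Convergent (same construct = health literacy): Scale A, Scale C, Scale B.
Smallest convergent = 0.50. Discriminant values: 0.47, 0.66, 0.33, 0.28, 0.65; count ≥ 0.50 → 2.

2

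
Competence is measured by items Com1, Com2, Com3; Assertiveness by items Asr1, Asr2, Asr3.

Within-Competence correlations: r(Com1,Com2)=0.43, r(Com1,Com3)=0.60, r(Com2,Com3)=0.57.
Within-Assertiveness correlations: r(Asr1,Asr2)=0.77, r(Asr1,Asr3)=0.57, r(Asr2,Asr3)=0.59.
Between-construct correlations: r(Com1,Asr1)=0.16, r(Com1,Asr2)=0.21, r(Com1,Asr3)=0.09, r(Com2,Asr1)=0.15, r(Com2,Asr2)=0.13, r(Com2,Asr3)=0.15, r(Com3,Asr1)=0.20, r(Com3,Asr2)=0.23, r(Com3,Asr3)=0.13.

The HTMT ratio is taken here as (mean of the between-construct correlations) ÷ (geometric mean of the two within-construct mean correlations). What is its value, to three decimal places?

0.275

Mean between = 1.45/9 = 0.1611.
Mean within-Com = 1.60/3 = 0.5333; mean within-Asr = 1.93/3 = 0.6433.
Geometric mean = √(0.5333 × 0.6433) = 0.5857.
HTMT = 0.1611 / 0.5857 = 0.275.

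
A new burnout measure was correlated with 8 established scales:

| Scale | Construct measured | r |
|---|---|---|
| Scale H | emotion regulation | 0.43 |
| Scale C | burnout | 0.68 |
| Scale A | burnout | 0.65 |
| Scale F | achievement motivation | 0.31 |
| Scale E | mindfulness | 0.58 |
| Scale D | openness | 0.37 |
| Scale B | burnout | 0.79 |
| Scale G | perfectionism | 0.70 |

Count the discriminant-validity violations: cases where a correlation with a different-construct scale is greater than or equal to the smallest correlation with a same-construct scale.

Convergent (same construct = burnout): Scale C, Scale A, Scale B.
Smallest convergent = 0.65. Discriminant values: 0.43, 0.31, 0.58, 0.37, 0.70; count ≥ 0.65 → 1.

1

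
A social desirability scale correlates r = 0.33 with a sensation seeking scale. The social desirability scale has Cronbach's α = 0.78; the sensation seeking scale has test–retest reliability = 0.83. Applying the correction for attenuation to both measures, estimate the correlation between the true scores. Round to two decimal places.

r_true = r_obs / √(r_xx · r_yy) = 0.33 / √(0.78 × 0.83) = 0.33 / √0.6474 = 0.33 / 0.8046 ≈ 0.41.

0.41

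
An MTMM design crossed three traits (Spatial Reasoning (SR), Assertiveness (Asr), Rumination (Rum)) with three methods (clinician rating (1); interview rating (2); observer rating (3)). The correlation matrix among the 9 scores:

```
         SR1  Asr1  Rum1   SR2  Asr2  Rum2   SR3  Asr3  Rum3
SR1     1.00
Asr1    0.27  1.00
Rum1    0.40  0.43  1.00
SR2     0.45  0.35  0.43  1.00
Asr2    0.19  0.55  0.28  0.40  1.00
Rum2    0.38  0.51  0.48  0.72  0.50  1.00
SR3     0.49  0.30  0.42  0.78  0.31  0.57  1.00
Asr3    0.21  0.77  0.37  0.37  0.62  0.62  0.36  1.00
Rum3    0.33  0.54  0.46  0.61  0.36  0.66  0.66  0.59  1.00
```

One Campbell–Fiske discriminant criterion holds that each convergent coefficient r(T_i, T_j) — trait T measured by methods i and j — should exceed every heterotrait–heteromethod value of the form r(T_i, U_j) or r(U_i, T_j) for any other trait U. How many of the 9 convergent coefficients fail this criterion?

Checking each validity diagonal entry against its comparison values:
SR (methods 1·2): 0.45 vs {0.19, 0.35, 0.38, 0.43} → pass.
SR (methods 1·3): 0.49 vs {0.21, 0.30, 0.33, 0.42} → pass.
SR (methods 2·3): 0.78 vs {0.37, 0.31, 0.61, 0.57} → pass.
Asr (methods 1·2): 0.55 vs {0.35, 0.19, 0.51, 0.28} → pass.
Asr (methods 1·3): 0.77 vs {0.30, 0.21, 0.54, 0.37} → pass.
Asr (methods 2·3): 0.62 vs {0.31, 0.37, 0.36, 0.62} → fail.
Rum (methods 1·2): 0.48 vs {0.43, 0.38, 0.28, 0.51} → fail.
Rum (methods 1·3): 0.46 vs {0.42, 0.33, 0.37, 0.54} → fail.
Rum (methods 2·3): 0.66 vs {0.57, 0.61, 0.62, 0.36} → pass.
3 of 9 fail.

3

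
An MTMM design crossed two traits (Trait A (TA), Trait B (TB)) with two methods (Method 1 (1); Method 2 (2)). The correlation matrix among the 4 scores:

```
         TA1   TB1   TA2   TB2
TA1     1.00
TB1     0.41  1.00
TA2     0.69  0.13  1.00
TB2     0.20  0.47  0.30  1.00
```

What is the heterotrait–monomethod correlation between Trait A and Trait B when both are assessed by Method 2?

0.30

Different traits, same method: r(TA2, TB2) = 0.30.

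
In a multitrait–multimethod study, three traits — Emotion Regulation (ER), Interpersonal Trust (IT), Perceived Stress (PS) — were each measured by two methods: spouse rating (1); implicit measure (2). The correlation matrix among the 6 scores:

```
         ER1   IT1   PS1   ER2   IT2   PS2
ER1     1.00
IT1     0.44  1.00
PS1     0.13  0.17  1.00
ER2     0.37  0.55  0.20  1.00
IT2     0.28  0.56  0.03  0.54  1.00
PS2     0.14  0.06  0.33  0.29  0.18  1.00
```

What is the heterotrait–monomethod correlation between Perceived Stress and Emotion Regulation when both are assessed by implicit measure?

Different traits, same method: r(PS2, ER2) = 0.29.

0.29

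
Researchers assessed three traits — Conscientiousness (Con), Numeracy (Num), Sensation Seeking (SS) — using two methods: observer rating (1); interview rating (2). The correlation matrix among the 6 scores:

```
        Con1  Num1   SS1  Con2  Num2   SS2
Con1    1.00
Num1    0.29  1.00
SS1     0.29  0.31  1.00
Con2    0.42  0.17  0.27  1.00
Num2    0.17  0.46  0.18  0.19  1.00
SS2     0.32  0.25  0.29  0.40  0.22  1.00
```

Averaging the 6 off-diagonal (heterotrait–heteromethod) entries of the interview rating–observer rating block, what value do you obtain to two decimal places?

0.23

HTHM values (method 2 × method 1): 0.17, 0.27, 0.17, 0.18, 0.32, 0.25; mean = 1.36/6 = 0.23.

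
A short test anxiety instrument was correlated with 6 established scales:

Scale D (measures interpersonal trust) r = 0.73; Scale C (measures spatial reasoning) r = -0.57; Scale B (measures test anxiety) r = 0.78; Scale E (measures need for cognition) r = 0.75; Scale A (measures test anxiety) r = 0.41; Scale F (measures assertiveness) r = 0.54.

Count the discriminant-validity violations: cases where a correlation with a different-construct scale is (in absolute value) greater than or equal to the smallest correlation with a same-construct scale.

Convergent (same construct = test anxiety): Scale B, Scale A.
Smallest convergent = 0.41. Discriminant |r|: 0.73, 0.57, 0.75, 0.54; count ≥ 0.41 → 4.

4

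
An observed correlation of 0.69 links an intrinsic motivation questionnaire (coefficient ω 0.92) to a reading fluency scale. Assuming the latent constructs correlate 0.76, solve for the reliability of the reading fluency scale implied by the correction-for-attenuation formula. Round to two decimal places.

r_true = r_obs / √(r_xx · r_yy) ⇒ 0.76 = 0.69 / √(0.92 · r_yy).
√(0.92 · r_yy) = 0.69 / 0.76 = 0.9079; 0.92 · r_yy = 0.8243; r_yy = 0.8243 / 0.92 ≈ 0.90.

0.90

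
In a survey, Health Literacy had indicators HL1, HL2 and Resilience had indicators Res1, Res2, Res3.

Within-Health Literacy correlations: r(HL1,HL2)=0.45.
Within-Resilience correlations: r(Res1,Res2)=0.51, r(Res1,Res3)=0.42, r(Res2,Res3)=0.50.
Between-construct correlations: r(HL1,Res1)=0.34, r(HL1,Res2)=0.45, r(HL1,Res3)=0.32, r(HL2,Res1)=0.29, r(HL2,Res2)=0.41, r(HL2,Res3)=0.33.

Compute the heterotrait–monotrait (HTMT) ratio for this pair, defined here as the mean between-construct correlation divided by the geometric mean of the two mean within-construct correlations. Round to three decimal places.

0.770

Mean heterotrait r = 2.14/6 = 0.3567.
Mean within-HL = 0.45/1 = 0.4500; mean within-Res = 1.43/3 = 0.4767.
Geometric mean = √(0.4500 × 0.4767) = 0.4632.
HTMT = 0.3567 / 0.4632 = 0.770.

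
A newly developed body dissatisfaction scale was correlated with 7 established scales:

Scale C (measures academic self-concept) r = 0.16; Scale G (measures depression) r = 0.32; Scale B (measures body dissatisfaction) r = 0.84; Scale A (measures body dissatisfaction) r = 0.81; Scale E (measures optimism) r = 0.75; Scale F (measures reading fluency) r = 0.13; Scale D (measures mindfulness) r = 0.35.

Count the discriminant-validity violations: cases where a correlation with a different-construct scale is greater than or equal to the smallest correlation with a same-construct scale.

0

Convergent (same construct = body dissatisfaction): Scale B, Scale A.
Smallest convergent = 0.81. Discriminant values: 0.16, 0.32, 0.75, 0.13, 0.35; count ≥ 0.81 → 0.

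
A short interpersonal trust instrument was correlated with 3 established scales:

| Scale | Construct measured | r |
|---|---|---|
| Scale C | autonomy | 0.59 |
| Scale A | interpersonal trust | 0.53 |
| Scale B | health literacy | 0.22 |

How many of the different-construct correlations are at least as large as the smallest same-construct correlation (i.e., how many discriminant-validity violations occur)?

Convergent (same construct = interpersonal trust): Scale A.
Smallest convergent = 0.53. Discriminant values: 0.59, 0.22; count ≥ 0.53 → 1.

1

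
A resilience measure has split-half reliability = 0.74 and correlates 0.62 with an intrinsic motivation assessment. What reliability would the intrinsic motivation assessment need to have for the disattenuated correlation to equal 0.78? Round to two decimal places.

0.85

r_true = r_obs / √(r_xx · r_yy) ⇒ 0.78 = 0.62 / √(0.74 · r_yy).
√(0.74 · r_yy) = 0.62 / 0.78 = 0.7949; 0.74 · r_yy = 0.6319; r_yy = 0.6319 / 0.74 ≈ 0.85.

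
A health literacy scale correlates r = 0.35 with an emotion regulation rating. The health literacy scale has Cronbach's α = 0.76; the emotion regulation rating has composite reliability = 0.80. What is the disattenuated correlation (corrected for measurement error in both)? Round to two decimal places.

0.45

r_true = r_obs / √(r_xx · r_yy) = 0.35 / √(0.76 × 0.80) = 0.35 / √0.6080 = 0.35 / 0.7797 ≈ 0.45.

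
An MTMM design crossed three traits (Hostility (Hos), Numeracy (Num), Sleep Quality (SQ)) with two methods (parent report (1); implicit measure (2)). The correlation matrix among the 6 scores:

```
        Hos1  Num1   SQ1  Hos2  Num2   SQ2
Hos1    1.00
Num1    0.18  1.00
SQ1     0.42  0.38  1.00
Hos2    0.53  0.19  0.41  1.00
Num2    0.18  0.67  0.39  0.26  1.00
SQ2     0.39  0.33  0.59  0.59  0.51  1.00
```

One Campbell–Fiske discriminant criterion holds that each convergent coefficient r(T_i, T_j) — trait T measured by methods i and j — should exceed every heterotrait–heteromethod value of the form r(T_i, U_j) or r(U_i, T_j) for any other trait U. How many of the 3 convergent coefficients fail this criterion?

Checking each validity diagonal entry against its comparison values:
Hos (methods 1·2): 0.53 vs {0.18, 0.19, 0.39, 0.41} → pass.
Num (methods 1·2): 0.67 vs {0.19, 0.18, 0.33, 0.39} → pass.
SQ (methods 1·2): 0.59 vs {0.41, 0.39, 0.39, 0.33} → pass.
0 of 3 fail.

0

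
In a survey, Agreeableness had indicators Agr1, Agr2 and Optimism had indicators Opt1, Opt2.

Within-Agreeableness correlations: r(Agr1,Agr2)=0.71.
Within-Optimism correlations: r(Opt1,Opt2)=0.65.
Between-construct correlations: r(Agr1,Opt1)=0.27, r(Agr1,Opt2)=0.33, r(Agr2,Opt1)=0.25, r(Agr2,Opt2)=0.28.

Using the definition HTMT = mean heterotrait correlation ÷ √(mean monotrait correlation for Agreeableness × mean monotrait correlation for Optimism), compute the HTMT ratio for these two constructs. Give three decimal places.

Mean between = 1.13/4 = 0.2825.
Mean within-Agr = 0.71/1 = 0.7100; mean within-Opt = 0.65/1 = 0.6500.
Geometric mean = √(0.7100 × 0.6500) = 0.6793.
HTMT = 0.2825 / 0.6793 = 0.416.

0.416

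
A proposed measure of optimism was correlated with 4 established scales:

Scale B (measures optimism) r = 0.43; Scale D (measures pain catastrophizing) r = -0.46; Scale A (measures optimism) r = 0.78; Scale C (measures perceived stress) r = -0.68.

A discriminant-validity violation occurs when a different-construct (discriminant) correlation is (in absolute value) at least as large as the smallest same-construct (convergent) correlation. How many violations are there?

Convergent (same construct = optimism): Scale B, Scale A.
Smallest convergent = 0.43. Discriminant |r|: 0.46, 0.68; count ≥ 0.43 → 2.

2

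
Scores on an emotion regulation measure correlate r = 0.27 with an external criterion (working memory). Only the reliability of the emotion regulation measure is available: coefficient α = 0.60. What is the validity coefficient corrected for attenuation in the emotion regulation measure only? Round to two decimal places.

0.35

Single correction: r_c = r_obs / √r_xx = 0.27 / √0.60 = 0.27 / 0.7746 ≈ 0.35.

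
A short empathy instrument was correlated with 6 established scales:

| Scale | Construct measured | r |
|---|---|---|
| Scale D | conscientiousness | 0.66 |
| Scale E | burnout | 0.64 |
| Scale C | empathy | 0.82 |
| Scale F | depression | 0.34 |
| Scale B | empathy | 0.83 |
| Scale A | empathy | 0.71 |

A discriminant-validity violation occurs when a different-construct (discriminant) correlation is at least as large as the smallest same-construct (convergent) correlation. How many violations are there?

Convergent (same construct = empathy): Scale C, Scale B, Scale A.
Smallest convergent = 0.71. Discriminant values: 0.66, 0.64, 0.34; count ≥ 0.71 → 0.

0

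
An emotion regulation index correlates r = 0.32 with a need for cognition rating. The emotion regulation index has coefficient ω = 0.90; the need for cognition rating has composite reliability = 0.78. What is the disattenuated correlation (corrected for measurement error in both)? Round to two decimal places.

0.38

r_true = r_obs / √(r_xx · r_yy) = 0.32 / √(0.90 × 0.78) = 0.32 / √0.7020 = 0.32 / 0.8379 ≈ 0.38.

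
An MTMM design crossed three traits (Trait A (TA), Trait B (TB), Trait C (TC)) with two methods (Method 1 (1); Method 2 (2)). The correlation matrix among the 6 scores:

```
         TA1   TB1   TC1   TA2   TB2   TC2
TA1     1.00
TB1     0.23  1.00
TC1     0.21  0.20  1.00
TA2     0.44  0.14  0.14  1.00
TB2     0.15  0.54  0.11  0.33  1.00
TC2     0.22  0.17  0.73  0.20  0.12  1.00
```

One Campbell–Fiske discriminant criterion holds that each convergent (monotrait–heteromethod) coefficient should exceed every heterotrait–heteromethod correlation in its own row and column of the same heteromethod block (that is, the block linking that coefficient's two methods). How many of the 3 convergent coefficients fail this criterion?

Convergent coefficients and their comparison sets:
TA (methods 1·2): 0.44 vs {0.15, 0.14, 0.22, 0.14} → pass.
TB (methods 1·2): 0.54 vs {0.14, 0.15, 0.17, 0.11} → pass.
TC (methods 1·2): 0.73 vs {0.14, 0.22, 0.11, 0.17} → pass.
0 of 3 fail.

0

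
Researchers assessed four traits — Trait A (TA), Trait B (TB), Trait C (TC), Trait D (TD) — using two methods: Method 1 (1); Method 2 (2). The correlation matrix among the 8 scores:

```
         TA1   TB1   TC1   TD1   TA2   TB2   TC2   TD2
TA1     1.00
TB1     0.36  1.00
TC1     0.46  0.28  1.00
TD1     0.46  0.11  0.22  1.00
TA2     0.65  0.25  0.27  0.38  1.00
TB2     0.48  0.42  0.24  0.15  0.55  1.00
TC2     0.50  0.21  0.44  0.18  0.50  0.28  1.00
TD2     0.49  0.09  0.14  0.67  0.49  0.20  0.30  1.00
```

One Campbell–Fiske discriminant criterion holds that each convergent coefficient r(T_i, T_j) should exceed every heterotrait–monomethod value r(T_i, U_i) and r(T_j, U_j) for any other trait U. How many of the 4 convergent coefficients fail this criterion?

2

Convergent coefficients and their comparison sets:
TA (methods 1·2): 0.65 vs {0.36, 0.55, 0.46, 0.50, 0.46, 0.49} → pass.
TB (methods 1·2): 0.42 vs {0.36, 0.55, 0.28, 0.28, 0.11, 0.20} → fail.
TC (methods 1·2): 0.44 vs {0.46, 0.50, 0.28, 0.28, 0.22, 0.30} → fail.
TD (methods 1·2): 0.67 vs {0.46, 0.49, 0.11, 0.20, 0.22, 0.30} → pass.
2 of 4 fail.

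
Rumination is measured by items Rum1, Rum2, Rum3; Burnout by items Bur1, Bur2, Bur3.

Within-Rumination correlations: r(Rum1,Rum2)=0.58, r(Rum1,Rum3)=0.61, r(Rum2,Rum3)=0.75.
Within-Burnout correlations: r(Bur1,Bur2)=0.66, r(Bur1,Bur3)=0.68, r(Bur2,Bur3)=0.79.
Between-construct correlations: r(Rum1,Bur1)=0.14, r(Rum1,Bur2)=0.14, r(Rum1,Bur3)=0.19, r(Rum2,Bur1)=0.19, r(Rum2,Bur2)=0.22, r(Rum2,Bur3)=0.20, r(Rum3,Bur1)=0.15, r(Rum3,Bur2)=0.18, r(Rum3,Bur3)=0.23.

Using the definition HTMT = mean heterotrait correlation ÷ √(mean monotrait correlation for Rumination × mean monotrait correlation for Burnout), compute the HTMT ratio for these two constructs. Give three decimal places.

0.269

Mean heterotrait r = 1.64/9 = 0.1822.
Mean within-Rum = 1.94/3 = 0.6467; mean within-Bur = 2.13/3 = 0.7100.
Geometric mean = √(0.6467 × 0.7100) = 0.6776.
HTMT = 0.1822 / 0.6776 = 0.269.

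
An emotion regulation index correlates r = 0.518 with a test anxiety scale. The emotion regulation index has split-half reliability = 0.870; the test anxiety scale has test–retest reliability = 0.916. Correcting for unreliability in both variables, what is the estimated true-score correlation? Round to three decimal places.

0.580

r_true = r_obs / √(r_xx · r_yy) = 0.518 / √(0.870 × 0.916) = 0.518 / √0.796920 = 0.518 / 0.8927 ≈ 0.580.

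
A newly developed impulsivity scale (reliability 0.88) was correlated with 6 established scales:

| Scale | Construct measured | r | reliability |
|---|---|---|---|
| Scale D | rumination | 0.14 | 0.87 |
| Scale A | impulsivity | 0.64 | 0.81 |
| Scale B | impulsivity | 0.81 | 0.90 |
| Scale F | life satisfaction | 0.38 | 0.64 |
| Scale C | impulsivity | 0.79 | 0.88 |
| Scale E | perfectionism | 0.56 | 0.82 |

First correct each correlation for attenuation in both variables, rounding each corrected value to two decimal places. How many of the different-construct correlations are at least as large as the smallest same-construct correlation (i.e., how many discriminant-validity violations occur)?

0

Disattenuated r (r / √(r_scale · r_new)):
  Scale D (disc): 0.14 / √(0.87·0.88) = 0.16
  Scale A (conv): 0.64 / √(0.81·0.88) = 0.76
  Scale B (conv): 0.81 / √(0.90·0.88) = 0.91
  Scale F (disc): 0.38 / √(0.64·0.88) = 0.51
  Scale C (conv): 0.79 / √(0.88·0.88) = 0.90
  Scale E (disc): 0.56 / √(0.82·0.88) = 0.66
Smallest convergent = 0.76. Discriminant values: 0.16, 0.51, 0.66; count ≥ 0.76 → 0.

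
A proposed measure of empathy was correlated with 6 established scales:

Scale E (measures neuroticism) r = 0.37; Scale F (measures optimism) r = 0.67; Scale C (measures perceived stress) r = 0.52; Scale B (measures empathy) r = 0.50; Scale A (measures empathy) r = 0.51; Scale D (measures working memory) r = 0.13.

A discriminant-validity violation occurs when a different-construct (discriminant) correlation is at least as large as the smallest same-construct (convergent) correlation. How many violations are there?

Convergent (same construct = empathy): Scale B, Scale A.
Smallest convergent = 0.50. Discriminant values: 0.37, 0.67, 0.52, 0.13; count ≥ 0.50 → 2.

2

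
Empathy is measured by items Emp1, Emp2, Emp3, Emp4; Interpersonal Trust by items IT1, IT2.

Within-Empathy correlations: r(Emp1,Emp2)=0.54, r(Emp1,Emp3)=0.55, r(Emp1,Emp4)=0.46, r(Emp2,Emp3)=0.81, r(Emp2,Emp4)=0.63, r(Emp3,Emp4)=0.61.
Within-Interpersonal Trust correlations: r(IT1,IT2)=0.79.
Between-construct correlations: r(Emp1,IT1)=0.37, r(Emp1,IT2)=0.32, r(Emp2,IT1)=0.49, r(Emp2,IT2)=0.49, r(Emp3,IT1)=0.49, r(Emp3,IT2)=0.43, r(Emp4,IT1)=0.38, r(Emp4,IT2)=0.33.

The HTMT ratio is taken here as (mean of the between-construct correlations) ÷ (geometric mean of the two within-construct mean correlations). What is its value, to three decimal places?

0.599

Mean heterotrait r = 3.30/8 = 0.4125.
Mean within-Emp = 3.60/6 = 0.6000; mean within-IT = 0.79/1 = 0.7900.
Geometric mean = √(0.6000 × 0.7900) = 0.6885.
HTMT = 0.4125 / 0.6885 = 0.599.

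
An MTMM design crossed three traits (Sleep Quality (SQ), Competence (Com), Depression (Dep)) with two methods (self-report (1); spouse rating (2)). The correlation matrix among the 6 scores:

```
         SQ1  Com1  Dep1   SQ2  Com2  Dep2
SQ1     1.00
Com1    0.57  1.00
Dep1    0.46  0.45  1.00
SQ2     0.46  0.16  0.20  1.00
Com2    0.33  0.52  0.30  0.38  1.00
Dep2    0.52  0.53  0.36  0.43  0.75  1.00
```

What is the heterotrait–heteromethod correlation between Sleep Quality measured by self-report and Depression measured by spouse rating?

Different traits and methods: r(SQ1, Dep2) = 0.52.

0.52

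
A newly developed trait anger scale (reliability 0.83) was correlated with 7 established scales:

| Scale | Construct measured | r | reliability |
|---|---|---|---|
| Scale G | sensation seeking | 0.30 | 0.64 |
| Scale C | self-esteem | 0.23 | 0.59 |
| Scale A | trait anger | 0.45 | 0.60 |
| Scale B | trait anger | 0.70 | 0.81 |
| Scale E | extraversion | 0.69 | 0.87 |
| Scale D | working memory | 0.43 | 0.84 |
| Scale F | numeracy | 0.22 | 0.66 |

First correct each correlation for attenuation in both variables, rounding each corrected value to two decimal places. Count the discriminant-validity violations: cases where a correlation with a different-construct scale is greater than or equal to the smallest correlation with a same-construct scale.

1

Disattenuated r (r / √(r_scale · r_new)):
  Scale G (disc): 0.30 / √(0.64·0.83) = 0.41
  Scale C (disc): 0.23 / √(0.59·0.83) = 0.33
  Scale A (conv): 0.45 / √(0.60·0.83) = 0.64
  Scale B (conv): 0.70 / √(0.81·0.83) = 0.85
  Scale E (disc): 0.69 / √(0.87·0.83) = 0.81
  Scale D (disc): 0.43 / √(0.84·0.83) = 0.51
  Scale F (disc): 0.22 / √(0.66·0.83) = 0.30
Smallest convergent = 0.64. Discriminant values: 0.41, 0.33, 0.81, 0.51, 0.30; count ≥ 0.64 → 1.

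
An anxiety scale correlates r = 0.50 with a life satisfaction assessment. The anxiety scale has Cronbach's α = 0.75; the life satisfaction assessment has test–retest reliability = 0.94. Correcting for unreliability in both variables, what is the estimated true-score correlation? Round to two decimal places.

r_true = r_obs / √(r_xx · r_yy) = 0.50 / √(0.75 × 0.94) = 0.50 / √0.7050 = 0.50 / 0.8396 ≈ 0.60.

0.60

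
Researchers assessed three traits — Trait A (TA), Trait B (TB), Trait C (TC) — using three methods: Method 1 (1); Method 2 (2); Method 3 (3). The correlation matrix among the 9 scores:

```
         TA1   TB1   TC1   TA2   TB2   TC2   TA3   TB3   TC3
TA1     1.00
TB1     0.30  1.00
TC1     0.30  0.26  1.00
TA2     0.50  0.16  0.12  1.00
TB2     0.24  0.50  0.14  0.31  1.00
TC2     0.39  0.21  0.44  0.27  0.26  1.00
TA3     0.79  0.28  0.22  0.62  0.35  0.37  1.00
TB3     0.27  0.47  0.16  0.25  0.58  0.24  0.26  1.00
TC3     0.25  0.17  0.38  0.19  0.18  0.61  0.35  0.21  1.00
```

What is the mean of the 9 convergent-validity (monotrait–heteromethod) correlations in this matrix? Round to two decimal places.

0.54

Convergent values: 0.50, 0.79, 0.62, 0.50, 0.47, 0.58, 0.44, 0.38, 0.61; mean = 4.89/9 = 0.54.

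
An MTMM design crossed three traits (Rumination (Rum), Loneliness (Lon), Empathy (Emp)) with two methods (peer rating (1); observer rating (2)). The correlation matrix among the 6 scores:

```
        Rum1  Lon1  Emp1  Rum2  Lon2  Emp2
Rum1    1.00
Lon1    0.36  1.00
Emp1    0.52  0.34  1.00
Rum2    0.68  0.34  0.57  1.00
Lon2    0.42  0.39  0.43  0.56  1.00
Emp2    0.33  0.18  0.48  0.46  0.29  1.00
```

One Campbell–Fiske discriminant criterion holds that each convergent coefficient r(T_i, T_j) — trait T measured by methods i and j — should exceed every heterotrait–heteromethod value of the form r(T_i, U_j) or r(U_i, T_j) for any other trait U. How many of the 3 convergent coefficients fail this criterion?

2

Each convergent coefficient versus the relevant comparison correlations:
Rum (methods 1·2): 0.68 vs {0.42, 0.34, 0.33, 0.57} → pass.
Lon (methods 1·2): 0.39 vs {0.34, 0.42, 0.18, 0.43} → fail.
Emp (methods 1·2): 0.48 vs {0.57, 0.33, 0.43, 0.18} → fail.
2 of 3 fail.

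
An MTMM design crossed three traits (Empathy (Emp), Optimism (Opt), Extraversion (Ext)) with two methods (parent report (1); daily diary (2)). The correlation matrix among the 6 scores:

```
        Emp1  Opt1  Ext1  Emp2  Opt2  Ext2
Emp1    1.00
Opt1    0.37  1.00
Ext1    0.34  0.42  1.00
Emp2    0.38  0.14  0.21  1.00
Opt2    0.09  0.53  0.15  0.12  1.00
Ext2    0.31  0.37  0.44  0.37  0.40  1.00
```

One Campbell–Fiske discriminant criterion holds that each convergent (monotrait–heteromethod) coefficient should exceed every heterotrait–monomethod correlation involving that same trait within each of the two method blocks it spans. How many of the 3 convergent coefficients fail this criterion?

Convergent coefficients and their comparison sets:
Emp (methods 1·2): 0.38 vs {0.37, 0.12, 0.34, 0.37} → pass.
Opt (methods 1·2): 0.53 vs {0.37, 0.12, 0.42, 0.40} → pass.
Ext (methods 1·2): 0.44 vs {0.34, 0.37, 0.42, 0.40} → pass.
0 of 3 fail.

0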